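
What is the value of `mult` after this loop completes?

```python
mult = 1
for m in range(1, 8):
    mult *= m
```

7! = 5040
`mult` takes the values: 1 → 2 → 6 → 24 → 120 → 720 → 5040

Answer: 5040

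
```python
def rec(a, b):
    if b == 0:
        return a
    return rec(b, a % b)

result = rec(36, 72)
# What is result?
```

rec(36, 72) -> rec(72, 36) -> rec(36, 0) -> 36

Answer: 36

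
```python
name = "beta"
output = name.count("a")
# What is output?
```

Trace:
`name = "beta"` → name = 'beta'
`output = name.count("a")` → output = 1
So output = 1

Answer: 1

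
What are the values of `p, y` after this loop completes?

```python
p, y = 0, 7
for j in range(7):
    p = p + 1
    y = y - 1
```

p goes 0→7, y goes 7→0
`p, y` takes the values: (0, 7) → (1, 7) → (1, 6) → (2, 6) → (2, 5) → (3, 5) → (3, 4) → (4, 4) → (4, 3) → (5, 3) → (5, 2) → (6, 2) → (6, 1) → (7, 1) → (7, 0)

Answer: 7, 0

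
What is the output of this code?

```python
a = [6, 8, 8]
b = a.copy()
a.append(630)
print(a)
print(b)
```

Key concept: list.copy() creates independent copy.
Step by step:
`a = [6, 8, 8]` → a = [6, 8, 8]
`b = a.copy()` → b = [6, 8, 8]
`a.append(630)` → a = [6, 8, 8, 630]
`print(a)` → prints [6, 8, 8, 630]
`print(b)` → prints [6, 8, 8]

Answer:
[6, 8, 8, 630]
[6, 8, 8]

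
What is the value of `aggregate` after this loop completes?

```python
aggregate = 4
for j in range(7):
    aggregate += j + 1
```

Start at 4, add 1 to 7 = 32
`aggregate` takes the values: 4 → 5 → 7 → 10 → 14 → 19 → 25 → 32

Answer: 32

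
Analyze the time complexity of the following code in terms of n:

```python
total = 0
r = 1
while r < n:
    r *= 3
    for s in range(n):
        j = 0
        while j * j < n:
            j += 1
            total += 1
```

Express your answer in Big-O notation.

Each loop level contributes: log n × n × √n. Multiplying the contributions gives O(n√n log n).

Answer: O(n√n log n)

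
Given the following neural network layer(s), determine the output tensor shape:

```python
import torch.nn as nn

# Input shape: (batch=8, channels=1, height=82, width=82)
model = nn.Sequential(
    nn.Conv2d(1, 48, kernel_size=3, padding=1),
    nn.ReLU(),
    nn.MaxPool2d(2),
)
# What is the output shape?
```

Input: (8, 1, 82, 82) -> after Conv2d: (8, 48, 82, 82) -> after ReLU: (8, 48, 82, 82) -> Output: (8, 48, 41, 41)

Answer: (8, 48, 41, 41)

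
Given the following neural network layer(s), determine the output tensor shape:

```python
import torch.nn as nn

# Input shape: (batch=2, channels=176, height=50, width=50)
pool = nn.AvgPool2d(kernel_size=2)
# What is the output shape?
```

Input: (2, 176, 50, 50) -> Output: (2, 176, 25, 25)

Answer: (2, 176, 25, 25)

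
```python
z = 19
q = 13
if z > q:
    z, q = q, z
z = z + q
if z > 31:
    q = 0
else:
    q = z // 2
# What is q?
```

Trace:
`z = 19` → z = 19
`q = 13` → q = 13
`if z > q: ...` → z > q is True → z = 13; q = 19
`z = z + q` → z = 32
`if z > 31: ...` → z > 31 is True → q = 0
So q = 0

Answer: 0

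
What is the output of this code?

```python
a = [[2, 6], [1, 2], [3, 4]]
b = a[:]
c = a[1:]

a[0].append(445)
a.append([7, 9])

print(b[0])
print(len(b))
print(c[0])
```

Key concept: slice with nested mutation.
Step by step:
`a = [[2, 6], [1, 2], [3, 4]]` → a = [[2, 6], [1, 2], [3, 4]]
`b = a[:]` → b = [[2, 6], [1, 2], [3, 4]]
`c = a[1:]` → c = [[1, 2], [3, 4]]
`a[0].append(445)` → a = [[2, 6, 445], [1, 2], [3, 4]]; b = [[2, 6, 445], [1, 2], [3, 4]]
`a.append([7, 9])` → a = [[2, 6, 445], [1, 2], [3, 4], [7, 9]]
`print(b[0])` → prints [2, 6, 445]
`print(len(b))` → prints 3
`print(c[0])` → prints [1, 2]

Answer:
[2, 6, 445]
3
[1, 2]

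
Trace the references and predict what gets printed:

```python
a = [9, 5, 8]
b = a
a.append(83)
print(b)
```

Key concept: basic list aliasing.
Step by step:
`a = [9, 5, 8]` → a = [9, 5, 8]
`b = a` → b = [9, 5, 8] (same object as a)
`a.append(83)` → a = [9, 5, 8, 83] (same object as b); b = [9, 5, 8, 83] (same object as a)
`print(b)` → prints [9, 5, 8, 83]

Answer: [9, 5, 8, 83]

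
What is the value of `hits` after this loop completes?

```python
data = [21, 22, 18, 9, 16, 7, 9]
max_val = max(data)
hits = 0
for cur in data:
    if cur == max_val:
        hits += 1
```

Count of max value 22 in [21, 22, 18, 9, 16, 7, 9]
`hits` takes the values: 0 → 1

Answer: 1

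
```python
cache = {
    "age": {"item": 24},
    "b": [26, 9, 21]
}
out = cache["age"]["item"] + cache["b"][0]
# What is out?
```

Trace:
`cache = { ...` → cache = {'age': {'item': 24}, 'b': [26, 9, 21]}
`out = cache["age"]["item"] + cache["b"][0]` → out = 50
So out = 50

Answer: 50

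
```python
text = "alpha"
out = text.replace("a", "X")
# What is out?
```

Trace:
`text = "alpha"` → text = 'alpha'
`out = text.replace("a", "X")` → out = 'XlphX'
So out = 'XlphX'

Answer: 'XlphX'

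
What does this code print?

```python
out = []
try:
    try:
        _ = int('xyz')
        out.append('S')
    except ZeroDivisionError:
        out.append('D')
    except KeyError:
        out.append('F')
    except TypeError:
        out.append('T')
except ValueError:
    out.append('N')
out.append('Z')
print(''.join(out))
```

Execution trace: 'N' (outer except ValueError) → 'Z' (after the try/except). Output: NZ

Answer: NZ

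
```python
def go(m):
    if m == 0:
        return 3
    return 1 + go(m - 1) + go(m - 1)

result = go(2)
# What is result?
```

go(m) = 1 + 2·go(m-1), go(0)=3. Closed form: (3+1)·2^2 - 1 = 15.

Answer: 15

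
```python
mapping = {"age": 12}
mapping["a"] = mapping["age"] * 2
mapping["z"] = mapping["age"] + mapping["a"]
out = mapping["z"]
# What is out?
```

Trace:
`mapping = {"age": 12}` → mapping = {'age': 12}
`mapping["a"] = mapping["age"] * 2` → mapping = {'age': 12, 'a': 24}
`mapping["z"] = mapping["age"] + mapping["a"]` → mapping = {'age': 12, 'a': 24, 'z': 36}
`out = mapping["z"]` → out = 36
So out = 36

Answer: 36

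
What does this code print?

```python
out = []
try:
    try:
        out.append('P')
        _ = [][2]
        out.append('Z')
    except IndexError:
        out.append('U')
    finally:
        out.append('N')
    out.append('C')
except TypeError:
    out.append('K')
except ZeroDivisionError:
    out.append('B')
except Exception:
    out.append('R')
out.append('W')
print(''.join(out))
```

Execution trace: 'P' (inner try body) → 'U' (inner except IndexError) → 'N' (inner finally) → 'C' (try body, no exception) → 'W' (after the try/except). Output: PUNCW

Answer: PUNCW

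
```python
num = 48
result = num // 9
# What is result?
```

Trace:
`num = 48` → num = 48
`result = num // 9` → result = 5
So result = 5

Answer: 5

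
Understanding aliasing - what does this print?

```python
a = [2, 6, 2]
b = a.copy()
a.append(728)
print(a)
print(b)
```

Key concept: list.copy() creates independent copy.
Step by step:
`a = [2, 6, 2]` → a = [2, 6, 2]
`b = a.copy()` → b = [2, 6, 2]
`a.append(728)` → a = [2, 6, 2, 728]
`print(a)` → prints [2, 6, 2, 728]
`print(b)` → prints [2, 6, 2]

Answer:
[2, 6, 2, 728]
[2, 6, 2]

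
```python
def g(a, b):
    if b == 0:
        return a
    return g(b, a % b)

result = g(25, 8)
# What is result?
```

g(25, 8) -> g(8, 1) -> g(1, 0) -> 1

Answer: 1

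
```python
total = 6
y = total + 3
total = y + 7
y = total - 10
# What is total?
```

Trace:
`total = 6` → total = 6
`y = total + 3` → y = 9
`total = y + 7` → total = 16
`y = total - 10` → y = 6
So total = 16

Answer: 16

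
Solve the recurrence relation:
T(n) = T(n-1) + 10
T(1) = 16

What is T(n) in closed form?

Unrolling: T(n) = T(1) + 10·(n-1) = 16 + 10(n-1) = 10n + 6.

Answer: T(n) = 10n + 6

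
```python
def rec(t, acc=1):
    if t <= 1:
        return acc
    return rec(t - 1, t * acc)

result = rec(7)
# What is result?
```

Accumulator trace (n, acc): (7, 1) -> (6, 7) -> (5, 42) -> (4, 210) -> (3, 840) -> (2, 2520) -> (1, 5040) -> return 5040

Answer: 5040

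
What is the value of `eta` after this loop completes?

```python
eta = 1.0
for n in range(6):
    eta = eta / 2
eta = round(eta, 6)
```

Halving LR 6 times: 1 / 2^6
`eta` takes the values: 1.0 → 0.5 → 0.25 → 0.125 → 0.0625 → 0.03125 → 0.015625

Answer: 0.015625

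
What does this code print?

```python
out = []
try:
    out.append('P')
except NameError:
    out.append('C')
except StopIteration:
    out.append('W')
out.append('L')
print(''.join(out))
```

Execution trace: 'P' (try body, no exception) → 'L' (after the try/except). Output: PL

Answer: PL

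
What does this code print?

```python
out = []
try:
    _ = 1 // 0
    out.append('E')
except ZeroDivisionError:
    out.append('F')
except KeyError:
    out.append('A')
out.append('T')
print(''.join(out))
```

Execution trace: 'F' (except ZeroDivisionError) → 'T' (after the try/except). Output: FT

Answer: FT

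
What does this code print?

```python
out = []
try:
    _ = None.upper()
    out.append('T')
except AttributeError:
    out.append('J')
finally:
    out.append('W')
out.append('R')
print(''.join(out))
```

Execution trace: 'J' (except AttributeError) → 'W' (finally) → 'R' (after the try/except). Output: JWR

Answer: JWR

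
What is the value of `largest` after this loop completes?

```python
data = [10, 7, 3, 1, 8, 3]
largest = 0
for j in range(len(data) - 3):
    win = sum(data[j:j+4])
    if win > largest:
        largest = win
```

Max sum of 4-element window in [10, 7, 3, 1, 8, 3]
`largest` takes the values: 0 → 21

Answer: 21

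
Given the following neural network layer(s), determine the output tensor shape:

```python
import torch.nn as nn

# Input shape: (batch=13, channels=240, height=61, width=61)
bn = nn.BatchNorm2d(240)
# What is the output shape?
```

Input: (13, 240, 61, 61) -> Output: (13, 240, 61, 61)

Answer: (13, 240, 61, 61)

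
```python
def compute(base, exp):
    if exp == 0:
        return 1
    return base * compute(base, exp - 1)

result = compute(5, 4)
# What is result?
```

compute(5, 4) = 5 * 5 * 5 * 5 = 625

Answer: 625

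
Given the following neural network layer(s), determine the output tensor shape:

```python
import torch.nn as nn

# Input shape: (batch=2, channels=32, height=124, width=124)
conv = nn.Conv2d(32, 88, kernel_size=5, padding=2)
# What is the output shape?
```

Input: (2, 32, 124, 124) -> Output: (2, 88, 124, 124)

Answer: (2, 88, 124, 124)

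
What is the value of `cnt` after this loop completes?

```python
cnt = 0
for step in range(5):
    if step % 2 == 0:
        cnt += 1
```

Count numbers divisible by 2 in range(5)
`cnt` takes the values: 0 → 1 → 2 → 3

Answer: 3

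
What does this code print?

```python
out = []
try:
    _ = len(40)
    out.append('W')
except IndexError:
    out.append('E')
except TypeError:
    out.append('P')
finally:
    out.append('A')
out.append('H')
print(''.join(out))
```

Execution trace: 'P' (except TypeError) → 'A' (finally) → 'H' (after the try/except). Output: PAH

Answer: PAH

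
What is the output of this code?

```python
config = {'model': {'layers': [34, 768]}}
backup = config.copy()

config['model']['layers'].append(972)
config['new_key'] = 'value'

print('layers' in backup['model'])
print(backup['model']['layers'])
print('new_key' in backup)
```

Key concept: shallow copy gotcha with nested dict.
Step by step:
`config = {'model': {'layers': [34, 768]}}` → config = {'model': {'layers': [34, 768]}}
`backup = config.copy()` → backup = {'model': {'layers': [34, 768]}}
`config['model']['layers'].append(972)` → config = {'model': {'layers': [34, 768, 972]}}; backup = {'model': {'layers': [34, 768, 972]}}
`config['new_key'] = 'value'` → config = {'model': {'layers': [34, 768, 972]}, 'new_key': 'value'}
`print('layers' in backup['model'])` → prints True
`print(backup['model']['layers'])` → prints [34, 768, 972]
`print('new_key' in backup)` → prints False

Answer:
True
[34, 768, 972]
False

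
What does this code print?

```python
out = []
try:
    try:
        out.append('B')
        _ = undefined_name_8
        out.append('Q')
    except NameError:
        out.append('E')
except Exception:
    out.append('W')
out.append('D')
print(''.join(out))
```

Execution trace: 'B' (inner try body) → 'E' (inner except NameError) → 'D' (after the try/except). Output: BED

Answer: BED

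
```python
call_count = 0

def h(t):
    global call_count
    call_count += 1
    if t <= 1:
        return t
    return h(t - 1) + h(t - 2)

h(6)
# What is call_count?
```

Calls(t) = 1 + Calls(t-1) + Calls(t-2); Calls(0)=Calls(1)=1. For t=6 this gives 25.

Answer: 25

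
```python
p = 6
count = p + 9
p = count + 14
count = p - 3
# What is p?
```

Trace:
`p = 6` → p = 6
`count = p + 9` → count = 15
`p = count + 14` → p = 29
`count = p - 3` → count = 26
So p = 29

Answer: 29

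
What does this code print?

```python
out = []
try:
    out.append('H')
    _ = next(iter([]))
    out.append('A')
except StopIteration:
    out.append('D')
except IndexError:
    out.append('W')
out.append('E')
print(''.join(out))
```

Execution trace: 'H' (try body) → 'D' (except StopIteration) → 'E' (after the try/except). Output: HDE

Answer: HDE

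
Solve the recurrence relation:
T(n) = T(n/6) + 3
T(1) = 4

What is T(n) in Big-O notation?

Each step divides n by 6 and adds 3. After log_6(n) steps we reach T(1)=4. So T(n) = 3·log_6(n) + 4 = O(log n).

Answer: O(log n)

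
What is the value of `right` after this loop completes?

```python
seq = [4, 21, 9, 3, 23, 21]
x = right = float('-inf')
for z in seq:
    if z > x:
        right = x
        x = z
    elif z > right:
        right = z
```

Second largest (with repeats) in [4, 21, 9, 3, 23, 21]
`right` takes the values: -inf → 4 → 9 → 21

Answer: 21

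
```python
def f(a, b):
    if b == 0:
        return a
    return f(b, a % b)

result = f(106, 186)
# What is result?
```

f(106, 186) -> f(186, 106) -> f(106, 80) -> f(80, 26) -> f(26, 2) -> f(2, 0) -> 2

Answer: 2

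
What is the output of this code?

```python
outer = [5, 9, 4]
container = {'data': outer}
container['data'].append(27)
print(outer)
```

Key concept: dict holds reference to list.
Step by step:
`outer = [5, 9, 4]` → outer = [5, 9, 4]
`container = {'data': outer}` → container = {'data': [5, 9, 4]}
`container['data'].append(27)` → outer = [5, 9, 4, 27]; container = {'data': [5, 9, 4, 27]}
`print(outer)` → prints [5, 9, 4, 27]

Answer: [5, 9, 4, 27]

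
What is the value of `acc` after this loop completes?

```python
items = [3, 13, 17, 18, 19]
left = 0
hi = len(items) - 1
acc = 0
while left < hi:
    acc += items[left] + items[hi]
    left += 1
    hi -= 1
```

Sum of pairs from ends
`acc` takes the values: 0 → 22 → 53

Answer: 53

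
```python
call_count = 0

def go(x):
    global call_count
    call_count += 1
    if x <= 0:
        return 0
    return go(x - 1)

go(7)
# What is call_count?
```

Linear recursion stepping by 1: 8 calls from x=7 down to ≤0.

Answer: 8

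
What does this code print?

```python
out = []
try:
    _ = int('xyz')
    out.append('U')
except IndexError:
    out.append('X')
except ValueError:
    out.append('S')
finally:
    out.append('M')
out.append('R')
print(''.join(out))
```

Execution trace: 'S' (except ValueError) → 'M' (finally) → 'R' (after the try/except). Output: SMR

Answer: SMR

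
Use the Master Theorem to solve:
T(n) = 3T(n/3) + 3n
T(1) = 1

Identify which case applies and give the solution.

a=3, b=3, f(n)=3n. log_3(3) = 1. Since c=1 = 1, Case 2 applies: T(n) = Θ(n^log_b(a) · log n) = O(n log n).

Answer: O(n log n) - Case 2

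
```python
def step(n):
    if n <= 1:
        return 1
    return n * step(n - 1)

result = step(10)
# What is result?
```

step(10) = 10 * 9 * 8 * 7 * 6 * 5 * 4 * 3 * 2 * 1 = 3628800

Answer: 3628800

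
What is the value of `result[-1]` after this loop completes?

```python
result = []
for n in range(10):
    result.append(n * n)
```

Last element of squares 0 to 9
`result` takes the values: [] → [0] → [0, 1] → [0, 1, 4] → [0, 1, 4, 9] → [0, 1, 4, 9, 16] → [0, 1, 4, 9, 16, 25] → [0, 1, 4, 9, 16, 25, 36] → [0, 1, 4, 9, 16, 25, 36, 49] → [0, 1, 4, 9, 16, 25, 36, 49, 64] → [0, 1, 4, 9, 16, 25, 36, 49, 64, 81]
So `result[-1]` = 81

Answer: 81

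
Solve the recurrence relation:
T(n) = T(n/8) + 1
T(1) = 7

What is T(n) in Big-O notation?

Each step divides n by 8 and adds 1. After log_8(n) steps we reach T(1)=7. So T(n) = 1·log_8(n) + 7 = O(log n).

Answer: O(log n)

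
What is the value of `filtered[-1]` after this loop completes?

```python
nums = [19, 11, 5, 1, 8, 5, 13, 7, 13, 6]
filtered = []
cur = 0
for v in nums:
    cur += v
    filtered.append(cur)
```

Cumulative sum ends at 88
`filtered` takes the values: [] → [19] → [19, 30] → [19, 30, 35] → [19, 30, 35, 36] → [19, 30, 35, 36, 44] → [19, 30, 35, 36, 44, 49] → [19, 30, 35, 36, 44, 49, 62] → [19, 30, 35, 36, 44, 49, 62, 69] → [19, 30, 35, 36, 44, 49, 62, 69, 82] → [19, 30, 35, 36, 44, 49, 62, 69, 82, 88]
So `filtered[-1]` = 88

Answer: 88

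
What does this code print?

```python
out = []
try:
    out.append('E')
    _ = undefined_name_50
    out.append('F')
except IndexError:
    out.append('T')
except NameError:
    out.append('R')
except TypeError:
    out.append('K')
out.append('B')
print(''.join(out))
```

Execution trace: 'E' (try body) → 'R' (except NameError) → 'B' (after the try/except). Output: ERB

Answer: ERB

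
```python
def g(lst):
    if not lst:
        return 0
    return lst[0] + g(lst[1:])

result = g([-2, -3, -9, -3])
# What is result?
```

(-2) + (-3) + (-9) + (-3) + 0 = -17

Answer: -17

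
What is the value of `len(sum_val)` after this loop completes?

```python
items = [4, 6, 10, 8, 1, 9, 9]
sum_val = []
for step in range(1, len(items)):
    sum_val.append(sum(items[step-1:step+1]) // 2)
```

Number of 2-element averages
`sum_val` takes the values: [] → [5] → [5, 8] → [5, 8, 9] → [5, 8, 9, 4] → [5, 8, 9, 4, 5] → [5, 8, 9, 4, 5, 9]
So `len(sum_val)` = 6

Answer: 6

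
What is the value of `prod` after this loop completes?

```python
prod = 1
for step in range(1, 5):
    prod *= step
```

4! = 24
`prod` takes the values: 1 → 2 → 6 → 24

Answer: 24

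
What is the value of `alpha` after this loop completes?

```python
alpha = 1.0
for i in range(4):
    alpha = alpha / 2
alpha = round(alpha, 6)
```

Halving LR 4 times: 1 / 2^4
`alpha` takes the values: 1.0 → 0.5 → 0.25 → 0.125 → 0.0625

Answer: 0.0625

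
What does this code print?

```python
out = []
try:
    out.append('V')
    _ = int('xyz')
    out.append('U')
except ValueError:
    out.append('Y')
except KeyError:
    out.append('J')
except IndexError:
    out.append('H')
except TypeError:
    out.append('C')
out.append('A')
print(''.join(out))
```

Execution trace: 'V' (try body) → 'Y' (except ValueError) → 'A' (after the try/except). Output: VYA

Answer: VYA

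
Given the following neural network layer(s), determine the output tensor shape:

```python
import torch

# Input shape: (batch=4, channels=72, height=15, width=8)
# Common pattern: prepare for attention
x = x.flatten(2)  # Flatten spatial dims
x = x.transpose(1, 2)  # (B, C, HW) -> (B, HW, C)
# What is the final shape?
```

Input: (4, 72, 15, 8) -> after flatten(2): (4, 72, 120) -> Output: (4, 120, 72)

Answer: (4, 120, 72)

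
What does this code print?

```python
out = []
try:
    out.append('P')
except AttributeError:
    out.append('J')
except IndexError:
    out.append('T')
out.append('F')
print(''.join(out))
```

Execution trace: 'P' (try body, no exception) → 'F' (after the try/except). Output: PF

Answer: PF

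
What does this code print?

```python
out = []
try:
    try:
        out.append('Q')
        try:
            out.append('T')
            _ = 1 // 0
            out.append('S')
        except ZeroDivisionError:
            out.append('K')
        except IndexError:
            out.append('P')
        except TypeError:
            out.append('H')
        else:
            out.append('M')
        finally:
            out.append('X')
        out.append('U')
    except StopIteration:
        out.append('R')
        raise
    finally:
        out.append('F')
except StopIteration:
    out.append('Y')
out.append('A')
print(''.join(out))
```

Execution trace: 'Q' (try body) → 'T' (inner try body) → 'K' (inner except ZeroDivisionError) → 'X' (inner finally) → 'U' (try body, no exception) → 'F' (finally) → 'A' (after the try/except). Output: QTKXUFA

Answer: QTKXUFA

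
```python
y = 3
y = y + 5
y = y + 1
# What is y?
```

Trace:
`y = 3` → y = 3
`y = y + 5` → y = 8
`y = y + 1` → y = 9
So y = 9

Answer: 9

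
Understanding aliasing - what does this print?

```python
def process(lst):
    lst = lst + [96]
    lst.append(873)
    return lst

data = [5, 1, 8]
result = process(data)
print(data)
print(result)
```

Key concept: rebinding parameter vs mutation.
Step by step:
`data = [5, 1, 8]` → data = [5, 1, 8]
`result = process(data)` → result = [5, 1, 8, 96, 873]
`print(data)` → prints [5, 1, 8]
`print(result)` → prints [5, 1, 8, 96, 873]

Answer:
[5, 1, 8]
[5, 1, 8, 96, 873]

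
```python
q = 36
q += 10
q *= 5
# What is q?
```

Trace:
`q = 36` → q = 36
`q += 10` → q = 46
`q *= 5` → q = 230
So q = 230

Answer: 230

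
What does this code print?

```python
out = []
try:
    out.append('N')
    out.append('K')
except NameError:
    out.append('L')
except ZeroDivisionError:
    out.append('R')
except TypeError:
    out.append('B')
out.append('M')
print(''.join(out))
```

Execution trace: 'N' (try body) → 'K' (try body, no exception) → 'M' (after the try/except). Output: NKM

Answer: NKM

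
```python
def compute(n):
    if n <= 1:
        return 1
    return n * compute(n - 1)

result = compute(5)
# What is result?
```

compute(5) = 5 * 4 * 3 * 2 * 1 = 120

Answer: 120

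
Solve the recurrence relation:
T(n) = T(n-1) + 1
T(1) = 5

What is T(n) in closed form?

Unrolling: T(n) = T(1) + 1·(n-1) = 5 + 1(n-1) = n + 4.

Answer: T(n) = n + 4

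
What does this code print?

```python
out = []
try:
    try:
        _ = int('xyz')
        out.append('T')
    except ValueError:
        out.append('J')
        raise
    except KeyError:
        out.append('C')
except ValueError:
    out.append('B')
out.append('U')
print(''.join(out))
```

Execution trace: 'J' (except ValueError) → 'B' (outer except ValueError) → 'U' (after the try/except). Output: JBU

Answer: JBU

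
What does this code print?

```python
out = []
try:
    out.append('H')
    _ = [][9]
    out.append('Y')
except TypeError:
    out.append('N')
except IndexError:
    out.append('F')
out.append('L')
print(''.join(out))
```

Execution trace: 'H' (try body) → 'F' (except IndexError) → 'L' (after the try/except). Output: HFL

Answer: HFL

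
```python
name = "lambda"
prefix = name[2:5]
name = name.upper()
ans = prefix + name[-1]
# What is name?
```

Trace:
`name = "lambda"` → name = 'lambda'
`prefix = name[2:5]` → prefix = 'mbd'
`name = name.upper()` → name = 'LAMBDA'
`ans = prefix + name[-1]` → ans = 'mbdA'
So name = 'LAMBDA'

Answer: 'LAMBDA'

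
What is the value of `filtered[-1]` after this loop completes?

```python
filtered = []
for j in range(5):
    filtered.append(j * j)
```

Last element of squares 0 to 4
`filtered` takes the values: [] → [0] → [0, 1] → [0, 1, 4] → [0, 1, 4, 9] → [0, 1, 4, 9, 16]
So `filtered[-1]` = 16

Answer: 16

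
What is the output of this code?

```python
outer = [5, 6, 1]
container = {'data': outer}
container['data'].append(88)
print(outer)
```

Key concept: dict holds reference to list.
Step by step:
`outer = [5, 6, 1]` → outer = [5, 6, 1]
`container = {'data': outer}` → container = {'data': [5, 6, 1]}
`container['data'].append(88)` → outer = [5, 6, 1, 88]; container = {'data': [5, 6, 1, 88]}
`print(outer)` → prints [5, 6, 1, 88]

Answer: [5, 6, 1, 88]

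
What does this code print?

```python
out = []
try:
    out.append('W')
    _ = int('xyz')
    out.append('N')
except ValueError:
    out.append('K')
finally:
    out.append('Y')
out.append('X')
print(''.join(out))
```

Execution trace: 'W' (try body) → 'K' (except ValueError) → 'Y' (finally) → 'X' (after the try/except). Output: WKYX

Answer: WKYX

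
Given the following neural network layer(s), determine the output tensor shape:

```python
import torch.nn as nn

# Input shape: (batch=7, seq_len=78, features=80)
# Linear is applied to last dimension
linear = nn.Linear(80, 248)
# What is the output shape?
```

Input: (7, 78, 80) -> Output: (7, 78, 248)

Answer: (7, 78, 248)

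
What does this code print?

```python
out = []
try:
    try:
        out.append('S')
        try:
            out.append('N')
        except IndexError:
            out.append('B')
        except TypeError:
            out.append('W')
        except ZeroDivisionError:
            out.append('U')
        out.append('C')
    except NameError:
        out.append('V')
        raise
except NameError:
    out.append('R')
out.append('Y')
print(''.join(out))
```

Execution trace: 'S' (try body) → 'N' (inner try body, no exception) → 'C' (try body, no exception) → 'Y' (after the try/except). Output: SNCY

Answer: SNCY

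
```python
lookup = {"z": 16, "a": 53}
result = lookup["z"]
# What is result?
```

Trace:
`lookup = {"z": 16, "a": 53}` → lookup = {'z': 16, 'a': 53}
`result = lookup["z"]` → result = 16
So result = 16

Answer: 16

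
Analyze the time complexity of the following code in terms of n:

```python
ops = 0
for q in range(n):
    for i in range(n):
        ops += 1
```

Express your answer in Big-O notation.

Each loop level contributes: n × n. Multiplying the contributions gives O(n^2).

Answer: O(n^2)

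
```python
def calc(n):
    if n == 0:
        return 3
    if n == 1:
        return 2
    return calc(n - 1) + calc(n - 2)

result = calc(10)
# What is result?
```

Build up from base cases: calc(0)=3, calc(1)=2, calc(2)=5, calc(3)=7, calc(4)=12, calc(5)=19, calc(6)=31, ..., calc(10)=212

Answer: 212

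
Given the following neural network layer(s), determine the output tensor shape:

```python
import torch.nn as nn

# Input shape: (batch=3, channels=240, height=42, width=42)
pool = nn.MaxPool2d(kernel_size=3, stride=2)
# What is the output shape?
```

Input: (3, 240, 42, 42) -> Output: (3, 240, 20, 20)

Answer: (3, 240, 20, 20)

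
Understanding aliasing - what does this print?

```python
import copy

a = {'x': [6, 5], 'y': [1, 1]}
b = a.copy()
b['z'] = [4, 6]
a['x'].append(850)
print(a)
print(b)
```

Key concept: shallow copy of dict with mutable values.
Step by step:
`a = {'x': [6, 5], 'y': [1, 1]}` → a = {'x': [6, 5], 'y': [1, 1]}
`b = a.copy()` → b = {'x': [6, 5], 'y': [1, 1]}
`b['z'] = [4, 6]` → b = {'x': [6, 5], 'y': [1, 1], 'z': [4, 6]}
`a['x'].append(850)` → a = {'x': [6, 5, 850], 'y': [1, 1]}; b = {'x': [6, 5, 850], 'y': [1, 1], 'z': [4, 6]}
`print(a)` → prints {'x': [6, 5, 850], 'y': [1, 1]}
`print(b)` → prints {'x': [6, 5, 850], 'y': [1, 1], 'z': [4, 6]}

Answer:
{'x': [6, 5, 850], 'y': [1, 1]}
{'x': [6, 5, 850], 'y': [1, 1], 'z': [4, 6]}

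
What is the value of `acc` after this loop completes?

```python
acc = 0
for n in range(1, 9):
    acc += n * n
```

Sum of squares 1² to 8² = 204
`acc` takes the values: 0 → 1 → 5 → 14 → 30 → 55 → 91 → 140 → 204

Answer: 204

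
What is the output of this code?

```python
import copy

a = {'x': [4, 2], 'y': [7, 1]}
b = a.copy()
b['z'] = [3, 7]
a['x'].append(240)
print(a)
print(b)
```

Key concept: shallow copy of dict with mutable values.
Step by step:
`a = {'x': [4, 2], 'y': [7, 1]}` → a = {'x': [4, 2], 'y': [7, 1]}
`b = a.copy()` → b = {'x': [4, 2], 'y': [7, 1]}
`b['z'] = [3, 7]` → b = {'x': [4, 2], 'y': [7, 1], 'z': [3, 7]}
`a['x'].append(240)` → a = {'x': [4, 2, 240], 'y': [7, 1]}; b = {'x': [4, 2, 240], 'y': [7, 1], 'z': [3, 7]}
`print(a)` → prints {'x': [4, 2, 240], 'y': [7, 1]}
`print(b)` → prints {'x': [4, 2, 240], 'y': [7, 1], 'z': [3, 7]}

Answer:
{'x': [4, 2, 240], 'y': [7, 1]}
{'x': [4, 2, 240], 'y': [7, 1], 'z': [3, 7]}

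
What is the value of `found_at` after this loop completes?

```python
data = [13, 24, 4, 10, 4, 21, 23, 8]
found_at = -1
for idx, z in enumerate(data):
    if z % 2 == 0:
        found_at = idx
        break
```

First even number index in [13, 24, 4, 10, 4, 21, 23, 8]
`found_at` takes the values: -1 → 1

Answer: 1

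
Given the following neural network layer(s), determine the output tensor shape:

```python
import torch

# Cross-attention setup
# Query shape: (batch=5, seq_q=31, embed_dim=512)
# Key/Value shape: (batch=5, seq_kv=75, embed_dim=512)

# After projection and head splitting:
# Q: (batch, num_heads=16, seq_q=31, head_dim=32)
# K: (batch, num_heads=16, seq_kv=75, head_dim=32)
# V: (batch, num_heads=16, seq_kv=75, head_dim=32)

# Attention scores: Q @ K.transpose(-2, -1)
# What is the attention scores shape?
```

Input: (5, 31, 512) -> Output: (5, 16, 31, 75)

Answer: (5, 16, 31, 75)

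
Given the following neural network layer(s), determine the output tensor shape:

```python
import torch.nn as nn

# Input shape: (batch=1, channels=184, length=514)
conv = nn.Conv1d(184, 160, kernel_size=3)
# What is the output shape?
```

Input: (1, 184, 514) -> Output: (1, 160, 512)

Answer: (1, 160, 512)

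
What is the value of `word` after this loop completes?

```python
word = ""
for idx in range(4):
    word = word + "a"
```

Repeat 'a' 4 times
`word` takes the values: "" → "a" → "aa" → "aaa" → "aaaa"

Answer: "aaaa"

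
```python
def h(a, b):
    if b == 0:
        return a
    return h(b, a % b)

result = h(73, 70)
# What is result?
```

h(73, 70) -> h(70, 3) -> h(3, 1) -> h(1, 0) -> 1

Answer: 1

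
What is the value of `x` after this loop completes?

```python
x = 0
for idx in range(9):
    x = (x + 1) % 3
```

Increment mod 3, 9 times = 0
`x` takes the values: 0 → 1 → 2 → 0 → 1 → 2 → 0 → 1 → 2 → 0

Answer: 0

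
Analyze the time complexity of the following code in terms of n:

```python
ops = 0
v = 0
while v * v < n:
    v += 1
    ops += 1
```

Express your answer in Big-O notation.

Each loop level contributes: √n. Multiplying the contributions gives O(√n).

Answer: O(√n)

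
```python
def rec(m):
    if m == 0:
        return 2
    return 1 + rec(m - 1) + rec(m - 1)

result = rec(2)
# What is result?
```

rec(m) = 1 + 2·rec(m-1), rec(0)=2. Closed form: (2+1)·2^2 - 1 = 11.

Answer: 11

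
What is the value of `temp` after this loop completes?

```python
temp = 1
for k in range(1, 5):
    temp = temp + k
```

Start at 1, add 1 through 4
`temp` takes the values: 1 → 2 → 4 → 7 → 11

Answer: 11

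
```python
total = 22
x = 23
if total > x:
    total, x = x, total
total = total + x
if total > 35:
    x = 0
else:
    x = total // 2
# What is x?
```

Trace:
`total = 22` → total = 22
`x = 23` → x = 23
`if total > x: ...` → total > x is False → no variable changes
`total = total + x` → total = 45
`if total > 35: ...` → total > 35 is True → x = 0
So x = 0

Answer: 0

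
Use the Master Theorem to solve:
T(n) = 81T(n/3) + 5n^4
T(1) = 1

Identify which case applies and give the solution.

a=81, b=3, f(n)=5n^4. log_3(81) = 4. Since c=4 = 4, Case 2 applies: T(n) = Θ(n^log_b(a) · log n) = O(n^4 log n).

Answer: O(n^4 log n) - Case 2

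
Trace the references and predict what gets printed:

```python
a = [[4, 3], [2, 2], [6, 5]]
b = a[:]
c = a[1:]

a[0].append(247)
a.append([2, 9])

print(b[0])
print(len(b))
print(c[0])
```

Key concept: slice with nested mutation.
Step by step:
`a = [[4, 3], [2, 2], [6, 5]]` → a = [[4, 3], [2, 2], [6, 5]]
`b = a[:]` → b = [[4, 3], [2, 2], [6, 5]]
`c = a[1:]` → c = [[2, 2], [6, 5]]
`a[0].append(247)` → a = [[4, 3, 247], [2, 2], [6, 5]]; b = [[4, 3, 247], [2, 2], [6, 5]]
`a.append([2, 9])` → a = [[4, 3, 247], [2, 2], [6, 5], [2, 9]]
`print(b[0])` → prints [4, 3, 247]
`print(len(b))` → prints 3
`print(c[0])` → prints [2, 2]

Answer:
[4, 3, 247]
3
[2, 2]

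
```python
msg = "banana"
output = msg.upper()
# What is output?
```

Trace:
`msg = "banana"` → msg = 'banana'
`output = msg.upper()` → output = 'BANANA'
So output = 'BANANA'

Answer: 'BANANA'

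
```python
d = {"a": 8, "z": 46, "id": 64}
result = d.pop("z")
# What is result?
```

Trace:
`d = {"a": 8, "z": 46, "id": 64}` → d = {'a': 8, 'z': 46, 'id': 64}
`result = d.pop("z")` → d = {'a': 8, 'id': 64}; result = 46
So result = 46

Answer: 46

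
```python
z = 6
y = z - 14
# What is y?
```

Trace:
`z = 6` → z = 6
`y = z - 14` → y = -8
So y = -8

Answer: -8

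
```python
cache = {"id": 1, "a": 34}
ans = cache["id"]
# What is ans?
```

Trace:
`cache = {"id": 1, "a": 34}` → cache = {'id': 1, 'a': 34}
`ans = cache["id"]` → ans = 1
So ans = 1

Answer: 1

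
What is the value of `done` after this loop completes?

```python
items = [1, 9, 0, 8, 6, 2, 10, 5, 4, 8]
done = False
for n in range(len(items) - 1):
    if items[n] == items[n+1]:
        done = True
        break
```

Check consecutive duplicates in [1, 9, 0, 8, 6, 2, 10, 5, 4, 8]
`done` takes the values: False

Answer: False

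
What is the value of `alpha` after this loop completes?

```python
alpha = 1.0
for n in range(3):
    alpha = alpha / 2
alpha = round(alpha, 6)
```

Halving LR 3 times: 1 / 2^3
`alpha` takes the values: 1.0 → 0.5 → 0.25 → 0.125

Answer: 0.125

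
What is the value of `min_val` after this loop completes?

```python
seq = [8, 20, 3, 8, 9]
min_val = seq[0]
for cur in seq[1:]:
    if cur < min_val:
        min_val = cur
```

Minimum of [8, 20, 3, 8, 9]
`min_val` takes the values: 8 → 3

Answer: 3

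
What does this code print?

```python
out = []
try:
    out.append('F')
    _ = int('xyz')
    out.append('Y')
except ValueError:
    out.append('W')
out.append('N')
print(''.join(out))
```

Execution trace: 'F' (try body) → 'W' (except ValueError) → 'N' (after the try/except). Output: FWN

Answer: FWN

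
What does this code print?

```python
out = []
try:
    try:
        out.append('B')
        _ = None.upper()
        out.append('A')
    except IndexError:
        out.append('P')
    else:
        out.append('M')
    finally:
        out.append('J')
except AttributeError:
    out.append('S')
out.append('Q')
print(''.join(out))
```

Execution trace: 'B' (try body) → 'J' (finally) → 'S' (outer except AttributeError) → 'Q' (after the try/except). Output: BJSQ

Answer: BJSQ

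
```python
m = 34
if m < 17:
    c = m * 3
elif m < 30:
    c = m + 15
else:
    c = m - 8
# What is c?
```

Trace:
`m = 34` → m = 34
`if m < 17: ...` → m < 17 is False, m < 30 is False, take else branch → c = 26
So c = 26

Answer: 26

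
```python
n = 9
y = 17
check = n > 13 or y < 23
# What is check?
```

Trace:
`n = 9` → n = 9
`y = 17` → y = 17
`check = n > 13 or y < 23` → check = True
So check = True

Answer: True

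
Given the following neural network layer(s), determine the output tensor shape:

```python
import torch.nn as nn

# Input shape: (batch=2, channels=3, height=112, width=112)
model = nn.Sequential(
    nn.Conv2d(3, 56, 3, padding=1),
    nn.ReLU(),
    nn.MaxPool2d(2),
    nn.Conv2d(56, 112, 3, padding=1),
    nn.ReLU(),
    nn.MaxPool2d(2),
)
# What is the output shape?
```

Input: (2, 3, 112, 112) -> after first Conv2d: (2, 56, 112, 112) -> after first MaxPool2d: (2, 56, 56, 56) -> after second Conv2d: (2, 112, 56, 56) -> Output: (2, 112, 28, 28)

Answer: (2, 112, 28, 28)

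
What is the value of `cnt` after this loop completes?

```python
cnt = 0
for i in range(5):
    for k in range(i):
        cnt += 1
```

Triangle number: 0+1+2+...+4
`cnt` takes the values: 0 → 1 → 2 → 3 → 4 → 5 → 6 → 7 → 8 → 9 → 10

Answer: 10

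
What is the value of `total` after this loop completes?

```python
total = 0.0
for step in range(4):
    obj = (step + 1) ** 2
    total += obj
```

Sum of squared losses 1² + 2² + ... + 4²
`total` takes the values: 0.0 → 1.0 → 5.0 → 14.0 → 30.0

Answer: 30.0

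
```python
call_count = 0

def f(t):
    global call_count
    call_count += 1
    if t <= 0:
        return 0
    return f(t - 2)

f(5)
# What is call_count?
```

Linear recursion stepping by 2: 4 calls from t=5 down to ≤0.

Answer: 4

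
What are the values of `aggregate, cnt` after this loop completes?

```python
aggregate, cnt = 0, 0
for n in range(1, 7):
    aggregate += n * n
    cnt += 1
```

Sum of squares and count
`aggregate, cnt` takes the values: (0, 0) → (1, 0) → (1, 1) → (5, 1) → (5, 2) → (14, 2) → (14, 3) → (30, 3) → (30, 4) → (55, 4) → (55, 5) → (91, 5) → (91, 6)

Answer: 91, 6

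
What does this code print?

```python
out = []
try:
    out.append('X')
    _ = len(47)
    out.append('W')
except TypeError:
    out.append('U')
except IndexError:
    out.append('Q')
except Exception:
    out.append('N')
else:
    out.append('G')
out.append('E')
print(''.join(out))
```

Execution trace: 'X' (try body) → 'U' (except TypeError) → 'E' (after the try/except). Output: XUE

Answer: XUE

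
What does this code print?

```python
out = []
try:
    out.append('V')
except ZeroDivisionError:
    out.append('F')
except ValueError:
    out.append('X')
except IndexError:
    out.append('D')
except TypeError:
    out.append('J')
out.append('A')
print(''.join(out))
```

Execution trace: 'V' (try body, no exception) → 'A' (after the try/except). Output: VA

Answer: VA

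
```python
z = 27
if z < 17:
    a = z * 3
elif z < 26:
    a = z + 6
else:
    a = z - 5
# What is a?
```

Trace:
`z = 27` → z = 27
`if z < 17: ...` → z < 17 is False, z < 26 is False, take else branch → a = 22
So a = 22

Answer: 22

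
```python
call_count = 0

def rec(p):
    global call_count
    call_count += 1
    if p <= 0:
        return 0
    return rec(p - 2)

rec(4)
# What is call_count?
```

Linear recursion stepping by 2: 3 calls from p=4 down to ≤0.

Answer: 3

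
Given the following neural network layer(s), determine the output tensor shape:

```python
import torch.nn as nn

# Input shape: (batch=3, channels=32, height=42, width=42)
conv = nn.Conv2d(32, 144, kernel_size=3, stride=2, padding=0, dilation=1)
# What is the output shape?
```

Input: (3, 32, 42, 42) -> Output: (3, 144, 20, 20)

Answer: (3, 144, 20, 20)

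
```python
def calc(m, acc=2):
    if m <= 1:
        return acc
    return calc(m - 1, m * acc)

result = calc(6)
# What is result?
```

Accumulator trace (n, acc): (6, 2) -> (5, 12) -> (4, 60) -> (3, 240) -> (2, 720) -> (1, 1440) -> return 1440

Answer: 1440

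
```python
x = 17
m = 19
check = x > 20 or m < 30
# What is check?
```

Trace:
`x = 17` → x = 17
`m = 19` → m = 19
`check = x > 20 or m < 30` → check = True
So check = True

Answer: True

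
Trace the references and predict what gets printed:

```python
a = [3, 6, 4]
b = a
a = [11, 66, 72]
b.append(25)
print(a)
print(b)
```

Key concept: rebinding vs mutation: a is rebound to a new list, b still points at the original.
Step by step:
`a = [3, 6, 4]` → a = [3, 6, 4]
`b = a` → b = [3, 6, 4] (same object as a)
`a = [11, 66, 72]` → a = [11, 66, 72]
`b.append(25)` → b = [3, 6, 4, 25]
`print(a)` → prints [11, 66, 72]
`print(b)` → prints [3, 6, 4, 25]

Answer:
[11, 66, 72]
[3, 6, 4, 25]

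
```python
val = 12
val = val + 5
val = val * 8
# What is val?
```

Trace:
`val = 12` → val = 12
`val = val + 5` → val = 17
`val = val * 8` → val = 136
So val = 136

Answer: 136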